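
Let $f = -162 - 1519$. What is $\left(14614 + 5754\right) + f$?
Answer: $18687$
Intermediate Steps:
$f = -1681$ ($f = -162 - 1519 = -1681$)
$\left(14614 + 5754\right) + f = \left(14614 + 5754\right) - 1681 = 20368 - 1681 = 18687$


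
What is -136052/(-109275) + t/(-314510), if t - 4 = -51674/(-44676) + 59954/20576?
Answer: 327781490377496731/263274781637095200 ≈ 1.2450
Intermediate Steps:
t = 927345329/114906672 (t = 4 + (-51674/(-44676) + 59954/20576) = 4 + (-51674*(-1/44676) + 59954*(1/20576)) = 4 + (25837/22338 + 29977/10288) = 4 + 467718641/114906672 = 927345329/114906672 ≈ 8.0704)
-136052/(-109275) + t/(-314510) = -136052/(-109275) + (927345329/114906672)/(-314510) = -136052*(-1/109275) + (927345329/114906672)*(-1/314510) = 136052/109275 - 927345329/36139297410720 = 327781490377496731/263274781637095200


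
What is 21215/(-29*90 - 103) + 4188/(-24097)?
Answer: -522579899/65375161 ≈ -7.9936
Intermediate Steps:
21215/(-29*90 - 103) + 4188/(-24097) = 21215/(-2610 - 103) + 4188*(-1/24097) = 21215/(-2713) - 4188/24097 = 21215*(-1/2713) - 4188/24097 = -21215/2713 - 4188/24097 = -522579899/65375161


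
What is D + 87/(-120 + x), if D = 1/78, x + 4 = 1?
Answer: -2221/3198 ≈ -0.69450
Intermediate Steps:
x = -3 (x = -4 + 1 = -3)
D = 1/78 ≈ 0.012821
D + 87/(-120 + x) = 1/78 + 87/(-120 - 3) = 1/78 + 87/(-123) = 1/78 - 1/123*87 = 1/78 - 29/41 = -2221/3198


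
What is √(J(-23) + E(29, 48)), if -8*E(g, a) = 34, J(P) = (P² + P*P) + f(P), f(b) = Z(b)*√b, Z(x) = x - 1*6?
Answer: √(4215 - 116*I*√23)/2 ≈ 32.532 - 2.1376*I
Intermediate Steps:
Z(x) = -6 + x (Z(x) = x - 6 = -6 + x)
f(b) = √b*(-6 + b) (f(b) = (-6 + b)*√b = √b*(-6 + b))
J(P) = 2*P² + √P*(-6 + P) (J(P) = (P² + P*P) + √P*(-6 + P) = (P² + P²) + √P*(-6 + P) = 2*P² + √P*(-6 + P))
E(g, a) = -17/4 (E(g, a) = -⅛*34 = -17/4)
√(J(-23) + E(29, 48)) = √((2*(-23)² + √(-23)*(-6 - 23)) - 17/4) = √((2*529 + (I*√23)*(-29)) - 17/4) = √((1058 - 29*I*√23) - 17/4) = √(4215/4 - 29*I*√23)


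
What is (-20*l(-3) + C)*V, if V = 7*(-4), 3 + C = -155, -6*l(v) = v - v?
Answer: 4424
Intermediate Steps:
l(v) = 0 (l(v) = -(v - v)/6 = -⅙*0 = 0)
C = -158 (C = -3 - 155 = -158)
V = -28
(-20*l(-3) + C)*V = (-20*0 - 158)*(-28) = (0 - 158)*(-28) = -158*(-28) = 4424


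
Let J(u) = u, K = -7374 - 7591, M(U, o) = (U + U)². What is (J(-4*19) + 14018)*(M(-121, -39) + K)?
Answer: 607857258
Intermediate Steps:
M(U, o) = 4*U² (M(U, o) = (2*U)² = 4*U²)
K = -14965
(J(-4*19) + 14018)*(M(-121, -39) + K) = (-4*19 + 14018)*(4*(-121)² - 14965) = (-76 + 14018)*(4*14641 - 14965) = 13942*(58564 - 14965) = 13942*43599 = 607857258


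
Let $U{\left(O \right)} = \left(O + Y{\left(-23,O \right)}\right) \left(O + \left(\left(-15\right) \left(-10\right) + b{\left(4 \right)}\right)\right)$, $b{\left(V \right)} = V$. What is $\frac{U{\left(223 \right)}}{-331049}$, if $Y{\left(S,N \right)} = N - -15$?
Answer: $- \frac{173797}{331049} \approx -0.52499$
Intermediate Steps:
$Y{\left(S,N \right)} = 15 + N$ ($Y{\left(S,N \right)} = N + 15 = 15 + N$)
$U{\left(O \right)} = \left(15 + 2 O\right) \left(154 + O\right)$ ($U{\left(O \right)} = \left(O + \left(15 + O\right)\right) \left(O + \left(\left(-15\right) \left(-10\right) + 4\right)\right) = \left(15 + 2 O\right) \left(O + \left(150 + 4\right)\right) = \left(15 + 2 O\right) \left(O + 154\right) = \left(15 + 2 O\right) \left(154 + O\right)$)
$\frac{U{\left(223 \right)}}{-331049} = \frac{2310 + 2 \cdot 223^{2} + 323 \cdot 223}{-331049} = \left(2310 + 2 \cdot 49729 + 72029\right) \left(- \frac{1}{331049}\right) = \left(2310 + 99458 + 72029\right) \left(- \frac{1}{331049}\right) = 173797 \left(- \frac{1}{331049}\right) = - \frac{173797}{331049}$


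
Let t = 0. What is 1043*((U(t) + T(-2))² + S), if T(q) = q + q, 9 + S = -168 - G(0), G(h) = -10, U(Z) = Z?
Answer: -157493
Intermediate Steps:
S = -167 (S = -9 + (-168 - 1*(-10)) = -9 + (-168 + 10) = -9 - 158 = -167)
T(q) = 2*q
1043*((U(t) + T(-2))² + S) = 1043*((0 + 2*(-2))² - 167) = 1043*((0 - 4)² - 167) = 1043*((-4)² - 167) = 1043*(16 - 167) = 1043*(-151) = -157493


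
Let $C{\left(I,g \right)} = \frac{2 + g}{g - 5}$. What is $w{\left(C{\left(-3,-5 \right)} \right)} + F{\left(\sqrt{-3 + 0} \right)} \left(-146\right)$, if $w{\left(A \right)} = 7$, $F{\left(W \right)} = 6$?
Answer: $-869$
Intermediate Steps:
$C{\left(I,g \right)} = \frac{2 + g}{-5 + g}$
$w{\left(C{\left(-3,-5 \right)} \right)} + F{\left(\sqrt{-3 + 0} \right)} \left(-146\right) = 7 + 6 \left(-146\right) = 7 - 876 = -869$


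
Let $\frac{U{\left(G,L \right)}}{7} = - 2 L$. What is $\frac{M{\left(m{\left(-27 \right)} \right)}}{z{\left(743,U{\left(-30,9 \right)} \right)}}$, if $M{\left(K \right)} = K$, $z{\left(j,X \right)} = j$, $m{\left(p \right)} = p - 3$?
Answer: $- \frac{30}{743} \approx -0.040377$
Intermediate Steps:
$m{\left(p \right)} = -3 + p$
$U{\left(G,L \right)} = - 14 L$ ($U{\left(G,L \right)} = 7 \left(- 2 L\right) = - 14 L$)
$\frac{M{\left(m{\left(-27 \right)} \right)}}{z{\left(743,U{\left(-30,9 \right)} \right)}} = \frac{-3 - 27}{743} = \left(-30\right) \frac{1}{743} = - \frac{30}{743}$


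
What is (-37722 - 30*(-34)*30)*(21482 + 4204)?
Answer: -182935692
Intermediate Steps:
(-37722 - 30*(-34)*30)*(21482 + 4204) = (-37722 + 1020*30)*25686 = (-37722 + 30600)*25686 = -7122*25686 = -182935692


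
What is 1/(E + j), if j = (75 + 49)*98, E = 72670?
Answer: 1/84822 ≈ 1.1789e-5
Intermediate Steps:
j = 12152 (j = 124*98 = 12152)
1/(E + j) = 1/(72670 + 12152) = 1/84822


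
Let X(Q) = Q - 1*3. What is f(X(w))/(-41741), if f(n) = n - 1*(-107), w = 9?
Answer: -113/41741 ≈ -0.0027072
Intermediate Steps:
X(Q) = -3 + Q (X(Q) = Q - 3 = -3 + Q)
f(n) = 107 + n (f(n) = n + 107 = 107 + n)
f(X(w))/(-41741) = (107 + (-3 + 9))/(-41741) = (107 + 6)*(-1/41741) = 113*(-1/41741) = -113/41741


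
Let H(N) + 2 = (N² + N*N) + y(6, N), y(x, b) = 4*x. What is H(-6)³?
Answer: 830584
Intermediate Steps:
H(N) = 22 + 2*N² (H(N) = -2 + ((N² + N*N) + 4*6) = -2 + ((N² + N²) + 24) = -2 + (2*N² + 24) = -2 + (24 + 2*N²) = 22 + 2*N²)
H(-6)³ = (22 + 2*(-6)²)³ = (22 + 2*36)³ = (22 + 72)³ = 94³ = 830584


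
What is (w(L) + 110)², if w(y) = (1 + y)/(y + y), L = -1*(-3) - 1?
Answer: 196249/16 ≈ 12266.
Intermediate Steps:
L = 2 (L = 3 - 1 = 2)
w(y) = (1 + y)/(2*y) (w(y) = (1 + y)/((2*y)) = (1 + y)*(1/(2*y)) = (1 + y)/(2*y))
(w(L) + 110)² = ((½)*(1 + 2)/2 + 110)² = ((½)*(½)*3 + 110)² = (¾ + 110)² = (443/4)² = 196249/16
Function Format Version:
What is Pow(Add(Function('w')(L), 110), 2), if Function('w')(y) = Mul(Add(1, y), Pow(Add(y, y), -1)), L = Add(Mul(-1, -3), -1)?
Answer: Rational(196249, 16) ≈ 12266.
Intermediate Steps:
L = 2 (L = Add(3, -1) = 2)
Function('w')(y) = Mul(Rational(1, 2), Pow(y, -1), Add(1, y)) (Function('w')(y) = Mul(Add(1, y), Pow(Mul(2, y), -1)) = Mul(Add(1, y), Mul(Rational(1, 2), Pow(y, -1))) = Mul(Rational(1, 2), Pow(y, -1), Add(1, y)))
Pow(Add(Function('w')(L), 110), 2) = Pow(Add(Mul(Rational(1, 2), Pow(2, -1), Add(1, 2)), 110), 2) = Pow(Add(Mul(Rational(1, 2), Rational(1, 2), 3), 110), 2) = Pow(Add(Rational(3, 4), 110), 2) = Pow(Rational(443, 4), 2) = Rational(196249, 16)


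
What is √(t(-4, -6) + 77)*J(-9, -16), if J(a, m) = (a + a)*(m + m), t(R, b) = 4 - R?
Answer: 576*√85 ≈ 5310.5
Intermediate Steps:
J(a, m) = 4*a*m (J(a, m) = (2*a)*(2*m) = 4*a*m)
√(t(-4, -6) + 77)*J(-9, -16) = √((4 - 1*(-4)) + 77)*(4*(-9)*(-16)) = √((4 + 4) + 77)*576 = √(8 + 77)*576 = √85*576 = 576*√85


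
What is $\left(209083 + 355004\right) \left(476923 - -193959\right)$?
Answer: $378435814734$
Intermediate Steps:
$\left(209083 + 355004\right) \left(476923 - -193959\right) = 564087 \left(476923 + 193959\right) = 564087 \cdot 670882 = 378435814734$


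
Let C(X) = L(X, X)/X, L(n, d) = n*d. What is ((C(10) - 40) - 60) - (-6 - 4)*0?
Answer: -90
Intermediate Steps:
L(n, d) = d*n
C(X) = X (C(X) = (X*X)/X = X**2/X = X)
((C(10) - 40) - 60) - (-6 - 4)*0 = ((10 - 40) - 60) - (-6 - 4)*0 = (-30 - 60) - (-10)*0 = -90 - 1*0 = -90 + 0 = -90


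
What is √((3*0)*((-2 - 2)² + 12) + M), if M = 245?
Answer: 7*√5 ≈ 15.652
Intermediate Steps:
√((3*0)*((-2 - 2)² + 12) + M) = √((3*0)*((-2 - 2)² + 12) + 245) = √(0*((-4)² + 12) + 245) = √(0*(16 + 12) + 245) = √(0*28 + 245) = √(0 + 245) = √245 = 7*√5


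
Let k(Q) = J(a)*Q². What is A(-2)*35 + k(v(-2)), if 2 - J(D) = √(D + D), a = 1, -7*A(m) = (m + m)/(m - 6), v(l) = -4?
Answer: 59/2 - 16*√2 ≈ 6.8726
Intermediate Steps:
A(m) = -2*m/(7*(-6 + m)) (A(m) = -(m + m)/(7*(m - 6)) = -2*m/(7*(-6 + m)))
J(D) = 2 - √2*√D (J(D) = 2 - √(D + D) = 2 - √(2*D) = 2 - √2*√D)
k(Q) = Q²*(2 - √2) (k(Q) = (2 - √2*√1)*Q² = (2 - 1*√2*1)*Q² = (2 - √2)*Q² = Q²*(2 - √2))
A(-2)*35 + k(v(-2)) = -2*(-2)/(-42 + 7*(-2))*35 + (-4)²*(2 - √2) = -2*(-2)/(-42 - 14)*35 + 16*(2 - √2) = -2*(-2)/(-56)*35 + (32 - 16*√2) = -2*(-2)*(-1/56)*35 + (32 - 16*√2) = -1/14*35 + (32 - 16*√2) = -5/2 + (32 - 16*√2) = 59/2 - 16*√2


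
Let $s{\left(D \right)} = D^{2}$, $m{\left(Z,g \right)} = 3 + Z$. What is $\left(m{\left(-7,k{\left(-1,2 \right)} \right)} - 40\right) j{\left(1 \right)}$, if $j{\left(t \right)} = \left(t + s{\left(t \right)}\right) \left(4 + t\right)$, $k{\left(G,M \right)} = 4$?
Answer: $-440$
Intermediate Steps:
$j{\left(t \right)} = \left(4 + t\right) \left(t + t^{2}\right)$ ($j{\left(t \right)} = \left(t + t^{2}\right) \left(4 + t\right) = \left(4 + t\right) \left(t + t^{2}\right)$)
$\left(m{\left(-7,k{\left(-1,2 \right)} \right)} - 40\right) j{\left(1 \right)} = \left(\left(3 - 7\right) - 40\right) 1 \left(4 + 1^{2} + 5 \cdot 1\right) = \left(-4 - 40\right) 1 \left(4 + 1 + 5\right) = - 44 \cdot 1 \cdot 10 = \left(-44\right) 10 = -440$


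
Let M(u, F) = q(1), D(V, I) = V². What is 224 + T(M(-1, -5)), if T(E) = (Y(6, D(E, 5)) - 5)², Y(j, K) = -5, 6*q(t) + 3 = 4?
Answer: 324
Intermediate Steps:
q(t) = ⅙ (q(t) = -½ + (⅙)*4 = -½ + ⅔ = ⅙)
M(u, F) = ⅙
T(E) = 100 (T(E) = (-5 - 5)² = (-10)² = 100)
224 + T(M(-1, -5)) = 224 + 100 = 324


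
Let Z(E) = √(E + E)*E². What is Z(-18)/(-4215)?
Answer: -648*I/1405 ≈ -0.46121*I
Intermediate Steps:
Z(E) = √2*E^(5/2) (Z(E) = √(2*E)*E² = (√2*√E)*E² = √2*E^(5/2))
Z(-18)/(-4215) = (√2*(-18)^(5/2))/(-4215) = (√2*(972*I*√2))*(-1/4215) = (1944*I)*(-1/4215) = -648*I/1405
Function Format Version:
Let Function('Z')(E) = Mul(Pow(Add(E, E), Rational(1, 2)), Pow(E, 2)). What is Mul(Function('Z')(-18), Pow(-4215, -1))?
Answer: Mul(Rational(-648, 1405), I) ≈ Mul(-0.46121, I)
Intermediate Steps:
Function('Z')(E) = Mul(Pow(2, Rational(1, 2)), Pow(E, Rational(5, 2))) (Function('Z')(E) = Mul(Pow(Mul(2, E), Rational(1, 2)), Pow(E, 2)) = Mul(Mul(Pow(2, Rational(1, 2)), Pow(E, Rational(1, 2))), Pow(E, 2)) = Mul(Pow(2, Rational(1, 2)), Pow(E, Rational(5, 2))))
Mul(Function('Z')(-18), Pow(-4215, -1)) = Mul(Mul(Pow(2, Rational(1, 2)), Pow(-18, Rational(5, 2))), Pow(-4215, -1)) = Mul(Mul(Pow(2, Rational(1, 2)), Mul(972, I, Pow(2, Rational(1, 2)))), Rational(-1, 4215)) = Mul(Mul(1944, I), Rational(-1, 4215)) = Mul(Rational(-648, 1405), I)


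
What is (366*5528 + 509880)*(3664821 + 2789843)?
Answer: 16350490108992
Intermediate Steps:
(366*5528 + 509880)*(3664821 + 2789843) = (2023248 + 509880)*6454664 = 2533128*6454664 = 16350490108992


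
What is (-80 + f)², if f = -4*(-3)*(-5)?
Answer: 19600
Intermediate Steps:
f = -60 (f = 12*(-5) = -60)
(-80 + f)² = (-80 - 60)² = (-140)² = 19600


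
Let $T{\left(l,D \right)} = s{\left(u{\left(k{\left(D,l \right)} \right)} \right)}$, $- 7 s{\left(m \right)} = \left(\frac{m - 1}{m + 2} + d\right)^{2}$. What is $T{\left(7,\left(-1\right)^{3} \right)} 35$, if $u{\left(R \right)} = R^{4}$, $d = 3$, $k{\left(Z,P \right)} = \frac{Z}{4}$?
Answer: $- \frac{915920}{29241} \approx -31.323$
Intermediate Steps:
$k{\left(Z,P \right)} = \frac{Z}{4}$ ($k{\left(Z,P \right)} = Z \frac{1}{4} = \frac{Z}{4}$)
$s{\left(m \right)} = - \frac{\left(3 + \frac{-1 + m}{2 + m}\right)^{2}}{7}$ ($s{\left(m \right)} = - \frac{\left(\frac{m - 1}{m + 2} + 3\right)^{2}}{7} = - \frac{\left(\frac{-1 + m}{2 + m} + 3\right)^{2}}{7} = - \frac{\left(3 + \frac{-1 + m}{2 + m}\right)^{2}}{7}$)
$T{\left(l,D \right)} = - \frac{\left(5 + \frac{D^{4}}{64}\right)^{2}}{7 \left(2 + \frac{D^{4}}{256}\right)^{2}}$ ($T{\left(l,D \right)} = - \frac{\left(5 + 4 \left(\frac{D}{4}\right)^{4}\right)^{2}}{7 \left(2 + \left(\frac{D}{4}\right)^{4}\right)^{2}} = - \frac{\left(5 + 4 \frac{D^{4}}{256}\right)^{2}}{7 \left(2 + \frac{D^{4}}{256}\right)^{2}} = - \frac{\left(5 + \frac{D^{4}}{64}\right)^{2}}{7 \left(2 + \frac{D^{4}}{256}\right)^{2}}$)
$T{\left(7,\left(-1\right)^{3} \right)} 35 = - \frac{16 \left(320 + \left(\left(-1\right)^{3}\right)^{4}\right)^{2}}{7 \left(512 + \left(\left(-1\right)^{3}\right)^{4}\right)^{2}} \cdot 35 = - \frac{16 \left(320 + \left(-1\right)^{4}\right)^{2}}{7 \left(512 + \left(-1\right)^{4}\right)^{2}} \cdot 35 = - \frac{16 \left(320 + 1\right)^{2}}{7 \left(512 + 1\right)^{2}} \cdot 35 = - \frac{16 \cdot 321^{2}}{7 \cdot 263169} \cdot 35 = \left(- \frac{16}{7}\right) 103041 \cdot \frac{1}{263169} \cdot 35 = \left(- \frac{183184}{204687}\right) 35 = - \frac{915920}{29241}$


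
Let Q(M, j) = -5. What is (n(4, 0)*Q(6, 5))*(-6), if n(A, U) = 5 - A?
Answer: 30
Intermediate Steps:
(n(4, 0)*Q(6, 5))*(-6) = ((5 - 1*4)*(-5))*(-6) = ((5 - 4)*(-5))*(-6) = (1*(-5))*(-6) = -5*(-6) = 30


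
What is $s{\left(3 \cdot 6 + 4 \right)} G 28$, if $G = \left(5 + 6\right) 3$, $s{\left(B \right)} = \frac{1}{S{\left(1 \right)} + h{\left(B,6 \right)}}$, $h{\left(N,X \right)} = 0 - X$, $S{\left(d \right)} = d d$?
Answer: $- \frac{924}{5} \approx -184.8$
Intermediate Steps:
$S{\left(d \right)} = d^{2}$
$h{\left(N,X \right)} = - X$
$s{\left(B \right)} = - \frac{1}{5}$ ($s{\left(B \right)} = \frac{1}{1^{2} - 6} = \frac{1}{1 - 6} = \frac{1}{-5} = - \frac{1}{5}$)
$G = 33$ ($G = 11 \cdot 3 = 33$)
$s{\left(3 \cdot 6 + 4 \right)} G 28 = \left(- \frac{1}{5}\right) 33 \cdot 28 = \left(- \frac{33}{5}\right) 28 = - \frac{924}{5}$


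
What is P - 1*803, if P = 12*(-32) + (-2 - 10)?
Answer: -1199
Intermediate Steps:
P = -396 (P = -384 - 12 = -396)
P - 1*803 = -396 - 1*803 = -396 - 803 = -1199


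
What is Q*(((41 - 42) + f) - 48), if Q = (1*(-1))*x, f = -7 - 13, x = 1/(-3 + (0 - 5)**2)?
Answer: 69/22 ≈ 3.1364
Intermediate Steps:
x = 1/22 (x = 1/(-3 + (-5)**2) = 1/(-3 + 25) = 1/22 ≈ 0.045455)
f = -20
Q = -1/22 (Q = (1*(-1))*(1/22) = -1*1/22 = -1/22 ≈ -0.045455)
Q*(((41 - 42) + f) - 48) = -(((41 - 42) - 20) - 48)/22 = -((-1 - 20) - 48)/22 = -(-21 - 48)/22 = -1/22*(-69) = 69/22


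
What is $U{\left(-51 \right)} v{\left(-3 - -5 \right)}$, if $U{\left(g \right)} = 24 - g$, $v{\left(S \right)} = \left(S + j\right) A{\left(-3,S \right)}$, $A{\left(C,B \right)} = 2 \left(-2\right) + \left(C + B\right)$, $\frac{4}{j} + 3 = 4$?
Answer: $-2250$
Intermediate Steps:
$j = 4$ ($j = \frac{4}{-3 + 4} = \frac{4}{1} = 4 \cdot 1 = 4$)
$A{\left(C,B \right)} = -4 + B + C$ ($A{\left(C,B \right)} = -4 + \left(B + C\right) = -4 + B + C$)
$v{\left(S \right)} = \left(-7 + S\right) \left(4 + S\right)$ ($v{\left(S \right)} = \left(S + 4\right) \left(-4 + S - 3\right) = \left(4 + S\right) \left(-7 + S\right) = \left(-7 + S\right) \left(4 + S\right)$)
$U{\left(-51 \right)} v{\left(-3 - -5 \right)} = \left(24 - -51\right) \left(-7 - -2\right) \left(4 - -2\right) = \left(24 + 51\right) \left(-7 + \left(-3 + 5\right)\right) \left(4 + \left(-3 + 5\right)\right) = 75 \left(-7 + 2\right) \left(4 + 2\right) = 75 \left(\left(-5\right) 6\right) = 75 \left(-30\right) = -2250$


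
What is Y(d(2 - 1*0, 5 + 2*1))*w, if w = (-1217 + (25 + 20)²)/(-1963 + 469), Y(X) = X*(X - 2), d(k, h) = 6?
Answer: -3232/249 ≈ -12.980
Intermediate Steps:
Y(X) = X*(-2 + X)
w = -404/747 (w = (-1217 + 45²)/(-1494) = (-1217 + 2025)*(-1/1494) = 808*(-1/1494) = -404/747 ≈ -0.54083)
Y(d(2 - 1*0, 5 + 2*1))*w = (6*(-2 + 6))*(-404/747) = (6*4)*(-404/747) = 24*(-404/747) = -3232/249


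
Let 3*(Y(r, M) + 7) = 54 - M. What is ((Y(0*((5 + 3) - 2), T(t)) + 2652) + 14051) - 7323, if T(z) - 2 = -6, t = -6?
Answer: 28177/3 ≈ 9392.3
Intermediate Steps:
T(z) = -4 (T(z) = 2 - 6 = -4)
Y(r, M) = 11 - M/3 (Y(r, M) = -7 + (54 - M)/3 = -7 + (18 - M/3) = 11 - M/3)
((Y(0*((5 + 3) - 2), T(t)) + 2652) + 14051) - 7323 = (((11 - ⅓*(-4)) + 2652) + 14051) - 7323 = (((11 + 4/3) + 2652) + 14051) - 7323 = ((37/3 + 2652) + 14051) - 7323 = (7993/3 + 14051) - 7323 = 50146/3 - 7323 = 28177/3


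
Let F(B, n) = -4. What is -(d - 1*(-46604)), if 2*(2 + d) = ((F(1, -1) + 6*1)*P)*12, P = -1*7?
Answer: -46518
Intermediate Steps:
P = -7
d = -86 (d = -2 + (((-4 + 6*1)*(-7))*12)/2 = -2 + (((-4 + 6)*(-7))*12)/2 = -2 + ((2*(-7))*12)/2 = -2 + (-14*12)/2 = -2 + (1/2)*(-168) = -2 - 84 = -86)
-(d - 1*(-46604)) = -(-86 - 1*(-46604)) = -(-86 + 46604) = -1*46518 = -46518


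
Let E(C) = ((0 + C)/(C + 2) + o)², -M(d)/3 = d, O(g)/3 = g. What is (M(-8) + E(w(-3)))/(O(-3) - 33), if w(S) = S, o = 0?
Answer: -11/14 ≈ -0.78571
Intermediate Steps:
O(g) = 3*g
M(d) = -3*d
E(C) = C²/(2 + C)² (E(C) = ((0 + C)/(C + 2) + 0)² = (C/(2 + C) + 0)² = (C/(2 + C))² = C²/(2 + C)²)
(M(-8) + E(w(-3)))/(O(-3) - 33) = (-3*(-8) + (-3)²/(2 - 3)²)/(3*(-3) - 33) = (24 + 9/(-1)²)/(-9 - 33) = (24 + 9*1)/(-42) = -(24 + 9)/42 = -1/42*33 = -11/14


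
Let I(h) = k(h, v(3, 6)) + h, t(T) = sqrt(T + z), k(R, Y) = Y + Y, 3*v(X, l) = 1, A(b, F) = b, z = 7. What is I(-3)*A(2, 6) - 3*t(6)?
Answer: -14/3 - 3*sqrt(13) ≈ -15.483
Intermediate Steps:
v(X, l) = 1/3 (v(X, l) = (1/3)*1 = 1/3)
k(R, Y) = 2*Y
t(T) = sqrt(7 + T) (t(T) = sqrt(T + 7) = sqrt(7 + T))
I(h) = 2/3 + h (I(h) = 2*(1/3) + h = 2/3 + h)
I(-3)*A(2, 6) - 3*t(6) = (2/3 - 3)*2 - 3*sqrt(7 + 6) = -7/3*2 - 3*sqrt(13) = -14/3 - 3*sqrt(13)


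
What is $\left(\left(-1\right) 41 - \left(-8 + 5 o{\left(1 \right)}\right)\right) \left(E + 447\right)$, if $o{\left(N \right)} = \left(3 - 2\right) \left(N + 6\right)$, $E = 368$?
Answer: $-55420$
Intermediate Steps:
$o{\left(N \right)} = 6 + N$ ($o{\left(N \right)} = 1 \left(6 + N\right) = 6 + N$)
$\left(\left(-1\right) 41 - \left(-8 + 5 o{\left(1 \right)}\right)\right) \left(E + 447\right) = \left(\left(-1\right) 41 + \left(8 - 5 \left(6 + 1\right)\right)\right) \left(368 + 447\right) = \left(-41 + \left(8 - 35\right)\right) 815 = \left(-41 - 27\right) 815 = \left(-68\right) 815 = -55420$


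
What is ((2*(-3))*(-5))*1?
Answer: 30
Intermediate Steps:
((2*(-3))*(-5))*1 = -6*(-5)*1 = 30*1 = 30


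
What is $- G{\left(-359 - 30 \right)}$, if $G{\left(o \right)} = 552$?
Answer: $-552$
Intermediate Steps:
$- G{\left(-359 - 30 \right)} = \left(-1\right) 552 = -552$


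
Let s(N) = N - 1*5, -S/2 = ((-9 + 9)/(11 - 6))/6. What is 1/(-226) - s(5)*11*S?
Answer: -1/226 ≈ -0.0044248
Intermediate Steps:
S = 0 (S = -2*(-9 + 9)/(11 - 6)/6 = -2*0/5/6 = -2*0*(⅕)/6 = -0/6 = -2*0 = 0)
s(N) = -5 + N (s(N) = N - 5 = -5 + N)
1/(-226) - s(5)*11*S = 1/(-226) - (-5 + 5)*11*0 = -1/226 - 0*11*0 = -1/226 - 0*0 = -1/226 - 1*0 = -1/226 + 0 = -1/226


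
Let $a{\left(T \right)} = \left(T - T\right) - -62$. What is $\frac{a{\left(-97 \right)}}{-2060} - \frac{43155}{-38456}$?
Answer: $\frac{21628757}{19804840} \approx 1.0921$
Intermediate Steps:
$a{\left(T \right)} = 62$ ($a{\left(T \right)} = 0 + 62 = 62$)
$\frac{a{\left(-97 \right)}}{-2060} - \frac{43155}{-38456} = \frac{62}{-2060} - \frac{43155}{-38456} = 62 \left(- \frac{1}{2060}\right) - - \frac{43155}{38456} = - \frac{31}{1030} + \frac{43155}{38456} = \frac{21628757}{19804840}$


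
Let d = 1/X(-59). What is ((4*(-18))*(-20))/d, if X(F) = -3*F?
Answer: 254880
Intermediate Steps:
d = 1/177 (d = 1/(-3*(-59)) = 1/177 ≈ 0.0056497)
((4*(-18))*(-20))/d = ((4*(-18))*(-20))/(1/177) = -72*(-20)*177 = 1440*177 = 254880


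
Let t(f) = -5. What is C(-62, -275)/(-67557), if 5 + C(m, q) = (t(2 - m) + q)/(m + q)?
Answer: 1405/22766709 ≈ 6.1713e-5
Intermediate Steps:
C(m, q) = -5 + (-5 + q)/(m + q)
C(-62, -275)/(-67557) = ((-5 - 5*(-62) - 4*(-275))/(-62 - 275))/(-67557) = ((-5 + 310 + 1100)/(-337))*(-1/67557) = -1/337*1405*(-1/67557) = -1405/337*(-1/67557) = 1405/22766709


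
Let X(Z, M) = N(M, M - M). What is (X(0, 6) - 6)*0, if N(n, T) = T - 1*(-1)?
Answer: 0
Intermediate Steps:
N(n, T) = 1 + T (N(n, T) = T + 1 = 1 + T)
X(Z, M) = 1 (X(Z, M) = 1 + (M - M) = 1 + 0 = 1)
(X(0, 6) - 6)*0 = (1 - 6)*0 = -5*0 = 0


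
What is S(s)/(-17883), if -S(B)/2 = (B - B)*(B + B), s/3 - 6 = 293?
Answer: 0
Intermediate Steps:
s = 897 (s = 18 + 3*293 = 18 + 879 = 897)
S(B) = 0 (S(B) = -2*(B - B)*(B + B) = -0*2*B = -2*0 = 0)
S(s)/(-17883) = 0/(-17883) = 0*(-1/17883) = 0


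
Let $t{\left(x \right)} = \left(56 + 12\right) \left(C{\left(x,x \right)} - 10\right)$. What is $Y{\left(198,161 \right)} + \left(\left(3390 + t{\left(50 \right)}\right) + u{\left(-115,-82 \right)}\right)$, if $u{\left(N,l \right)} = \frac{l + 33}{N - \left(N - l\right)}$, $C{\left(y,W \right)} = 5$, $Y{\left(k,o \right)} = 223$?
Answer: $\frac{268435}{82} \approx 3273.6$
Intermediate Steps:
$t{\left(x \right)} = -340$ ($t{\left(x \right)} = \left(56 + 12\right) \left(5 - 10\right) = 68 \left(-5\right) = -340$)
$u{\left(N,l \right)} = \frac{33 + l}{l}$
$Y{\left(198,161 \right)} + \left(\left(3390 + t{\left(50 \right)}\right) + u{\left(-115,-82 \right)}\right) = 223 + \left(\left(3390 - 340\right) + \frac{33 - 82}{-82}\right) = 223 + \left(3050 - - \frac{49}{82}\right) = 223 + \left(3050 + \frac{49}{82}\right) = 223 + \frac{250149}{82} = \frac{268435}{82}$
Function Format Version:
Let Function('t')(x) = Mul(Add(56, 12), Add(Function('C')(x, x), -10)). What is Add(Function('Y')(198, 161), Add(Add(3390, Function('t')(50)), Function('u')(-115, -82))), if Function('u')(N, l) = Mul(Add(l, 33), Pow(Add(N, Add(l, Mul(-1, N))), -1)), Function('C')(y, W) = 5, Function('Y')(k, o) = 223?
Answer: Rational(268435, 82) ≈ 3273.6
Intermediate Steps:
Function('t')(x) = -340 (Function('t')(x) = Mul(Add(56, 12), Add(5, -10)) = Mul(68, -5) = -340)
Function('u')(N, l) = Mul(Pow(l, -1), Add(33, l)) (Function('u')(N, l) = Mul(Add(33, l), Pow(l, -1)) = Mul(Pow(l, -1), Add(33, l)))
Add(Function('Y')(198, 161), Add(Add(3390, Function('t')(50)), Function('u')(-115, -82))) = Add(223, Add(Add(3390, -340), Mul(Pow(-82, -1), Add(33, -82)))) = Add(223, Add(3050, Mul(Rational(-1, 82), -49))) = Add(223, Add(3050, Rational(49, 82))) = Add(223, Rational(250149, 82)) = Rational(268435, 82)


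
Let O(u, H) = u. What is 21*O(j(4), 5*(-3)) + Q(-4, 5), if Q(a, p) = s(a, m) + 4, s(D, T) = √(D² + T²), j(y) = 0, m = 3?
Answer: 9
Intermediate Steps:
Q(a, p) = 4 + √(9 + a²) (Q(a, p) = √(a² + 3²) + 4 = √(a² + 9) + 4 = √(9 + a²) + 4 = 4 + √(9 + a²))
21*O(j(4), 5*(-3)) + Q(-4, 5) = 21*0 + (4 + √(9 + (-4)²)) = 0 + (4 + √(9 + 16)) = 0 + (4 + √25) = 0 + (4 + 5) = 0 + 9 = 9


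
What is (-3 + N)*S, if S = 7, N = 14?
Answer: 77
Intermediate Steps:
(-3 + N)*S = (-3 + 14)*7 = 11*7 = 77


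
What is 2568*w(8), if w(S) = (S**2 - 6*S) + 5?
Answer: 53928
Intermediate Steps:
w(S) = 5 + S**2 - 6*S
2568*w(8) = 2568*(5 + 8**2 - 6*8) = 2568*(5 + 64 - 48) = 2568*21 = 53928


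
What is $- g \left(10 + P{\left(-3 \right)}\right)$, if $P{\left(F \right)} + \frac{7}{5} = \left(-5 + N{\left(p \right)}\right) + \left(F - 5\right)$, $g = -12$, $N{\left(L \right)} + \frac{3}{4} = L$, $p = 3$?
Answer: $- \frac{129}{5} \approx -25.8$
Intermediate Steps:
$N{\left(L \right)} = - \frac{3}{4} + L$
$P{\left(F \right)} = - \frac{183}{20} + F$ ($P{\left(F \right)} = - \frac{7}{5} + \left(\left(-5 + \left(- \frac{3}{4} + 3\right)\right) + \left(F - 5\right)\right) = - \frac{7}{5} + \left(\left(-5 + \frac{9}{4}\right) + \left(-5 + F\right)\right) = - \frac{7}{5} + \left(- \frac{11}{4} + \left(-5 + F\right)\right) = - \frac{7}{5} + \left(- \frac{31}{4} + F\right) = - \frac{183}{20} + F$)
$- g \left(10 + P{\left(-3 \right)}\right) = \left(-1\right) \left(-12\right) \left(10 - \frac{243}{20}\right) = 12 \left(10 - \frac{243}{20}\right) = 12 \left(- \frac{43}{20}\right) = - \frac{129}{5}$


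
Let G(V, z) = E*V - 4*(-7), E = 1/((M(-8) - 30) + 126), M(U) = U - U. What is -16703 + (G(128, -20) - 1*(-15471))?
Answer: -3608/3 ≈ -1202.7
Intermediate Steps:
M(U) = 0
E = 1/96 (E = 1/((0 - 30) + 126) = 1/(-30 + 126) = 1/96 ≈ 0.010417)
G(V, z) = 28 + V/96 (G(V, z) = V/96 - 4*(-7) = V/96 + 28 = 28 + V/96)
-16703 + (G(128, -20) - 1*(-15471)) = -16703 + ((28 + (1/96)*128) - 1*(-15471)) = -16703 + ((28 + 4/3) + 15471) = -16703 + (88/3 + 15471) = -16703 + 46501/3 = -3608/3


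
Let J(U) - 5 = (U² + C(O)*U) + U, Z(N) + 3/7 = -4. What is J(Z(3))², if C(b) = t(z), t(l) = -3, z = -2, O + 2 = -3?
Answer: 2689600/2401 ≈ 1120.2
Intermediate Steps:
O = -5 (O = -2 - 3 = -5)
Z(N) = -31/7 (Z(N) = -3/7 - 4 = -31/7)
C(b) = -3
J(U) = 5 + U² - 2*U (J(U) = 5 + ((U² - 3*U) + U) = 5 + (U² - 2*U) = 5 + U² - 2*U)
J(Z(3))² = (5 + (-31/7)² - 2*(-31/7))² = (5 + 961/49 + 62/7)² = (1640/49)² = 2689600/2401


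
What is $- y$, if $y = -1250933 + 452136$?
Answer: $798797$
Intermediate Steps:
$y = -798797$
$- y = \left(-1\right) \left(-798797\right) = 798797$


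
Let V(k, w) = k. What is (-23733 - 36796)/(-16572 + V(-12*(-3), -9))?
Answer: 60529/16536 ≈ 3.6604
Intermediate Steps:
(-23733 - 36796)/(-16572 + V(-12*(-3), -9)) = (-23733 - 36796)/(-16572 - 12*(-3)) = -60529/(-16572 + 36) = -60529/(-16536) = -60529*(-1/16536) = 60529/16536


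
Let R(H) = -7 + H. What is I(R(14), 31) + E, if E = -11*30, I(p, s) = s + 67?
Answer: -232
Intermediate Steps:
I(p, s) = 67 + s
E = -330
I(R(14), 31) + E = (67 + 31) - 330 = 98 - 330 = -232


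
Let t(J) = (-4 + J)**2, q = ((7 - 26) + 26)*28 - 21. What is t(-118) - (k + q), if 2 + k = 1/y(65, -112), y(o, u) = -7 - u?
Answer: 1544654/105 ≈ 14711.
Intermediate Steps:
k = -209/105 (k = -2 + 1/(-7 - 1*(-112)) = -2 + 1/(-7 + 112) = -2 + 1/105 = -209/105 ≈ -1.9905)
q = 175 (q = (-19 + 26)*28 - 21 = 7*28 - 21 = 196 - 21 = 175)
t(-118) - (k + q) = (-4 - 118)**2 - (-209/105 + 175) = (-122)**2 - 1*18166/105 = 14884 - 18166/105 = 1544654/105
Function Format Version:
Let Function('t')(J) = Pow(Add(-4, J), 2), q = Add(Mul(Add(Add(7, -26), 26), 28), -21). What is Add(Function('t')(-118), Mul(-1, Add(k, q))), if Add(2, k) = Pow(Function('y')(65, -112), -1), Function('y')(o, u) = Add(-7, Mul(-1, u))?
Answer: Rational(1544654, 105) ≈ 14711.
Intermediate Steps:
k = Rational(-209, 105) (k = Add(-2, Pow(Add(-7, Mul(-1, -112)), -1)) = Add(-2, Pow(Add(-7, 112), -1)) = Add(-2, Pow(105, -1)) = Add(-2, Rational(1, 105)) = Rational(-209, 105) ≈ -1.9905)
q = 175 (q = Add(Mul(Add(-19, 26), 28), -21) = Add(Mul(7, 28), -21) = Add(196, -21) = 175)
Add(Function('t')(-118), Mul(-1, Add(k, q))) = Add(Pow(Add(-4, -118), 2), Mul(-1, Add(Rational(-209, 105), 175))) = Add(Pow(-122, 2), Mul(-1, Rational(18166, 105))) = Add(14884, Rational(-18166, 105)) = Rational(1544654, 105)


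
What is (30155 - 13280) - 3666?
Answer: 13209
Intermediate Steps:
(30155 - 13280) - 3666 = 16875 - 3666 = 13209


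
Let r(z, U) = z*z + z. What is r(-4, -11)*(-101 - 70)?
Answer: -2052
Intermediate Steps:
r(z, U) = z + z**2 (r(z, U) = z**2 + z = z + z**2)
r(-4, -11)*(-101 - 70) = (-4*(1 - 4))*(-101 - 70) = -4*(-3)*(-171) = 12*(-171) = -2052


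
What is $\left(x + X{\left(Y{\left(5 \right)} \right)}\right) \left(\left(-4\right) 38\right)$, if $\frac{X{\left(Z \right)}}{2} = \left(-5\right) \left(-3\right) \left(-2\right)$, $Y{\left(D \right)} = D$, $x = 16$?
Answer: $6688$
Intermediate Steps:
$X{\left(Z \right)} = -60$ ($X{\left(Z \right)} = 2 \left(-5\right) \left(-3\right) \left(-2\right) = 2 \cdot 15 \left(-2\right) = 2 \left(-30\right) = -60$)
$\left(x + X{\left(Y{\left(5 \right)} \right)}\right) \left(\left(-4\right) 38\right) = \left(16 - 60\right) \left(\left(-4\right) 38\right) = \left(-44\right) \left(-152\right) = 6688$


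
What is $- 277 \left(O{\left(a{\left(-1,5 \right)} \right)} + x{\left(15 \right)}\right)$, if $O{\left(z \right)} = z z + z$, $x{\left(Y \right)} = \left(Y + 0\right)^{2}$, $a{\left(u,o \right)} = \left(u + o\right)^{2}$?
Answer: $-137669$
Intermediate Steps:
$a{\left(u,o \right)} = \left(o + u\right)^{2}$
$x{\left(Y \right)} = Y^{2}$
$O{\left(z \right)} = z + z^{2}$ ($O{\left(z \right)} = z^{2} + z = z + z^{2}$)
$- 277 \left(O{\left(a{\left(-1,5 \right)} \right)} + x{\left(15 \right)}\right) = - 277 \left(\left(5 - 1\right)^{2} \left(1 + \left(5 - 1\right)^{2}\right) + 15^{2}\right) = - 277 \left(4^{2} \left(1 + 4^{2}\right) + 225\right) = - 277 \left(16 \left(1 + 16\right) + 225\right) = - 277 \left(16 \cdot 17 + 225\right) = - 277 \left(272 + 225\right) = - 277 \cdot 497 = \left(-1\right) 137669 = -137669$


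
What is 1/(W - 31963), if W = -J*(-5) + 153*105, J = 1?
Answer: -1/15893 ≈ -6.2921e-5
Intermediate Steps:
W = 16070 (W = -1*1*(-5) + 153*105 = -1*(-5) + 16065 = 5 + 16065 = 16070)
1/(W - 31963) = 1/(16070 - 31963) = 1/(-15893) = -1/15893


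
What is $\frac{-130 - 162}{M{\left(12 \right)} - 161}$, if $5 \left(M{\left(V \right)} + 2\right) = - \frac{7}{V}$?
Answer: $\frac{17520}{9787} \approx 1.7901$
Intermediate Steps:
$M{\left(V \right)} = -2 - \frac{7}{5 V}$ ($M{\left(V \right)} = -2 + \frac{\left(-7\right) \frac{1}{V}}{5} = -2 - \frac{7}{5 V}$)
$\frac{-130 - 162}{M{\left(12 \right)} - 161} = \frac{-130 - 162}{\left(-2 - \frac{7}{5 \cdot 12}\right) - 161} = - \frac{292}{\left(-2 - \frac{7}{60}\right) - 161} = - \frac{292}{- \frac{127}{60} - 161} = - \frac{292}{- \frac{9787}{60}} = \left(-292\right) \left(- \frac{60}{9787}\right) = \frac{17520}{9787}$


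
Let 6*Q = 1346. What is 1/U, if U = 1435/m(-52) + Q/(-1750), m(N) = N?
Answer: -136500/3784373 ≈ -0.036069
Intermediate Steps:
Q = 673/3 (Q = (⅙)*1346 = 673/3 ≈ 224.33)
U = -3784373/136500 (U = 1435/(-52) + (673/3)/(-1750) = 1435*(-1/52) + (673/3)*(-1/1750) = -1435/52 - 673/5250 = -3784373/136500 ≈ -27.724)
1/U = 1/(-3784373/136500) = -136500/3784373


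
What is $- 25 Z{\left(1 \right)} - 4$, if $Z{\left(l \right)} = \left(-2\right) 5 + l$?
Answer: $221$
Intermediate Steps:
$Z{\left(l \right)} = -10 + l$
$- 25 Z{\left(1 \right)} - 4 = - 25 \left(-10 + 1\right) - 4 = \left(-25\right) \left(-9\right) - 4 = 225 - 4 = 221$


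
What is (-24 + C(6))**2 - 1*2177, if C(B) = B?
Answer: -1853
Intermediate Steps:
(-24 + C(6))**2 - 1*2177 = (-24 + 6)**2 - 1*2177 = (-18)**2 - 2177 = 324 - 2177 = -1853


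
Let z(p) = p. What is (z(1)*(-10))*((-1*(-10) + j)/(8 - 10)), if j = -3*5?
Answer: -25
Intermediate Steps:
j = -15
(z(1)*(-10))*((-1*(-10) + j)/(8 - 10)) = (1*(-10))*((-1*(-10) - 15)/(8 - 10)) = -10*(10 - 15)/(-2) = -(-50)*(-1)/2 = -10*5/2 = -25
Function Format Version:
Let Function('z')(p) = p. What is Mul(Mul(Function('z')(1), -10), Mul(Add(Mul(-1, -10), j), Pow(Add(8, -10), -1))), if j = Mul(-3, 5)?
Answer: -25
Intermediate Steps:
j = -15
Mul(Mul(Function('z')(1), -10), Mul(Add(Mul(-1, -10), j), Pow(Add(8, -10), -1))) = Mul(Mul(1, -10), Mul(Add(Mul(-1, -10), -15), Pow(Add(8, -10), -1))) = Mul(-10, Mul(Add(10, -15), Pow(-2, -1))) = Mul(-10, Mul(-5, Rational(-1, 2))) = Mul(-10, Rational(5, 2)) = -25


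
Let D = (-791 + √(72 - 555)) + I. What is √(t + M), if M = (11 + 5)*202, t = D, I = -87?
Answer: √(2354 + I*√483) ≈ 48.519 + 0.2265*I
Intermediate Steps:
D = -878 + I*√483 (D = (-791 + √(72 - 555)) - 87 = (-791 + √(-483)) - 87 = (-791 + I*√483) - 87 = -878 + I*√483 ≈ -878.0 + 21.977*I)
t = -878 + I*√483 ≈ -878.0 + 21.977*I
M = 3232 (M = 16*202 = 3232)
√(t + M) = √((-878 + I*√483) + 3232) = √(2354 + I*√483)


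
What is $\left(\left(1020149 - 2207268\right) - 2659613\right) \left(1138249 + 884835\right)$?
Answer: $-7782261961488$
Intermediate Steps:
$\left(\left(1020149 - 2207268\right) - 2659613\right) \left(1138249 + 884835\right) = \left(-1187119 - 2659613\right) 2023084 = \left(-3846732\right) 2023084 = -7782261961488$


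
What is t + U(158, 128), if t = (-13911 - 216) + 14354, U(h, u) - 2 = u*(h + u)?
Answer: 36837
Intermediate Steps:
U(h, u) = 2 + u*(h + u)
t = 227 (t = -14127 + 14354 = 227)
t + U(158, 128) = 227 + (2 + 128² + 158*128) = 227 + (2 + 16384 + 20224) = 227 + 36610 = 36837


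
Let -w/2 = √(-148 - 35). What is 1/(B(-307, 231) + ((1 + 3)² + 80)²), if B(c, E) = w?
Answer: 768/7077949 + I*√183/42467694 ≈ 0.00010851 + 3.1854e-7*I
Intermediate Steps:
w = -2*I*√183 (w = -2*√(-148 - 35) = -2*I*√183 ≈ -27.056*I)
B(c, E) = -2*I*√183
1/(B(-307, 231) + ((1 + 3)² + 80)²) = 1/(-2*I*√183 + ((1 + 3)² + 80)²) = 1/(-2*I*√183 + (4² + 80)²) = 1/(-2*I*√183 + (16 + 80)²) = 1/(-2*I*√183 + 96²) = 1/(-2*I*√183 + 9216) = 1/(9216 - 2*I*√183)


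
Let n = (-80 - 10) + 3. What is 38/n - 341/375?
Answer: -14639/10875 ≈ -1.3461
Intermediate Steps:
n = -87 (n = -90 + 3 = -87)
38/n - 341/375 = 38/(-87) - 341/375 = 38*(-1/87) - 341*1/375 = -38/87 - 341/375 = -14639/10875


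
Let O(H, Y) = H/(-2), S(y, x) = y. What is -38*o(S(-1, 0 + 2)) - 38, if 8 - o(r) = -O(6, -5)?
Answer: -228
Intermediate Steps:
O(H, Y) = -H/2 (O(H, Y) = H*(-1/2) = -H/2)
o(r) = 5 (o(r) = 8 - (-1)*(-1/2*6) = 8 - (-1)*(-3) = 8 - 1*3 = 8 - 3 = 5)
-38*o(S(-1, 0 + 2)) - 38 = -38*5 - 38 = -190 - 38 = -228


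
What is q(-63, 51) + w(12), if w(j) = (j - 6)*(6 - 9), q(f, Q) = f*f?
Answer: 3951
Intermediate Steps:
q(f, Q) = f²
w(j) = 18 - 3*j (w(j) = (-6 + j)*(-3) = 18 - 3*j)
q(-63, 51) + w(12) = (-63)² + (18 - 3*12) = 3969 + (18 - 36) = 3969 - 18 = 3951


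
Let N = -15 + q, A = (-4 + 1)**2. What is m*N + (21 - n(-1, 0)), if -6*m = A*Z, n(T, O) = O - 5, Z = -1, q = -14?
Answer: -35/2 ≈ -17.500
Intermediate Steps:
n(T, O) = -5 + O
A = 9 (A = (-3)**2 = 9)
m = 3/2 (m = -3*(-1)/2 = -1/6*(-9) = 3/2 ≈ 1.5000)
N = -29 (N = -15 - 14 = -29)
m*N + (21 - n(-1, 0)) = (3/2)*(-29) + (21 - (-5 + 0)) = -87/2 + (21 - 1*(-5)) = -87/2 + (21 + 5) = -87/2 + 26 = -35/2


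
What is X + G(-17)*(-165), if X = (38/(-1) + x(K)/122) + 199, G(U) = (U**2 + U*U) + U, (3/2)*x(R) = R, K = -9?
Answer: -5636647/61 ≈ -92404.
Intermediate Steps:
x(R) = 2*R/3
G(U) = U + 2*U**2 (G(U) = (U**2 + U**2) + U = 2*U**2 + U = U + 2*U**2)
X = 9818/61 (X = (38/(-1) + ((2/3)*(-9))/122) + 199 = (38*(-1) - 6*1/122) + 199 = (-38 - 3/61) + 199 = -2321/61 + 199 = 9818/61 ≈ 160.95)
X + G(-17)*(-165) = 9818/61 - 17*(1 + 2*(-17))*(-165) = 9818/61 - 17*(1 - 34)*(-165) = 9818/61 - 17*(-33)*(-165) = 9818/61 + 561*(-165) = 9818/61 - 92565 = -5636647/61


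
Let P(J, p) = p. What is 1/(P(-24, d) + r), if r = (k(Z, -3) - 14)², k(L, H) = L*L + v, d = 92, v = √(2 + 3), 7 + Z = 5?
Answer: 197/36809 + 20*√5/36809 ≈ 0.0065669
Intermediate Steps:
Z = -2 (Z = -7 + 5 = -2)
v = √5 ≈ 2.2361
k(L, H) = √5 + L² (k(L, H) = L*L + √5 = L² + √5 = √5 + L²)
r = (-10 + √5)² (r = ((√5 + (-2)²) - 14)² = ((√5 + 4) - 14)² = ((4 + √5) - 14)² = (-10 + √5)² ≈ 60.279)
1/(P(-24, d) + r) = 1/(92 + (10 - √5)²)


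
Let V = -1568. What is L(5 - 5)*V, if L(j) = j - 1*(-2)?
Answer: -3136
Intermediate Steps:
L(j) = 2 + j (L(j) = j + 2 = 2 + j)
L(5 - 5)*V = (2 + (5 - 5))*(-1568) = (2 + 0)*(-1568) = 2*(-1568) = -3136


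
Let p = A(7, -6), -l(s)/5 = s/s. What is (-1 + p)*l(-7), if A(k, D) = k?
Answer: -30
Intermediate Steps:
l(s) = -5 (l(s) = -5*s/s = -5*1 = -5)
p = 7
(-1 + p)*l(-7) = (-1 + 7)*(-5) = 6*(-5) = -30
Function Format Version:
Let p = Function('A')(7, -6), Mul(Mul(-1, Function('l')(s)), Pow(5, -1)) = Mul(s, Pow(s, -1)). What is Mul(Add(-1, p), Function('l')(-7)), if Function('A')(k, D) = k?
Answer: -30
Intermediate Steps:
Function('l')(s) = -5 (Function('l')(s) = Mul(-5, Mul(s, Pow(s, -1))) = Mul(-5, 1) = -5)
p = 7
Mul(Add(-1, p), Function('l')(-7)) = Mul(Add(-1, 7), -5) = Mul(6, -5) = -30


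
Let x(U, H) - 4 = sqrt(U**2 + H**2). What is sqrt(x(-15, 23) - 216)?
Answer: sqrt(-212 + sqrt(754)) ≈ 13.585*I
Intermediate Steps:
x(U, H) = 4 + sqrt(H**2 + U**2) (x(U, H) = 4 + sqrt(U**2 + H**2) = 4 + sqrt(H**2 + U**2))
sqrt(x(-15, 23) - 216) = sqrt((4 + sqrt(23**2 + (-15)**2)) - 216) = sqrt((4 + sqrt(529 + 225)) - 216) = sqrt((4 + sqrt(754)) - 216) = sqrt(-212 + sqrt(754))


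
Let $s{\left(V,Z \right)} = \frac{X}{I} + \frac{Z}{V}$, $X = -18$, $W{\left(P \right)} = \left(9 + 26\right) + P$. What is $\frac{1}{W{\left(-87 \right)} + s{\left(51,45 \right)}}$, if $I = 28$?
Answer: $- \frac{238}{12319} \approx -0.01932$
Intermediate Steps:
$W{\left(P \right)} = 35 + P$
$s{\left(V,Z \right)} = - \frac{9}{14} + \frac{Z}{V}$ ($s{\left(V,Z \right)} = - \frac{18}{28} + \frac{Z}{V} = \left(-18\right) \frac{1}{28} + \frac{Z}{V} = - \frac{9}{14} + \frac{Z}{V}$)
$\frac{1}{W{\left(-87 \right)} + s{\left(51,45 \right)}} = \frac{1}{\left(35 - 87\right) - \left(\frac{9}{14} - \frac{45}{51}\right)} = \frac{1}{-52 + \left(- \frac{9}{14} + 45 \cdot \frac{1}{51}\right)} = \frac{1}{-52 + \left(- \frac{9}{14} + \frac{15}{17}\right)} = \frac{1}{-52 + \frac{57}{238}} = \frac{1}{- \frac{12319}{238}} = - \frac{238}{12319}$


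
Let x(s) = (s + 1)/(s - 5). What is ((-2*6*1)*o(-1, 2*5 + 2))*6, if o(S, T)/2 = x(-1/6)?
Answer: 720/31 ≈ 23.226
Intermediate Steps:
x(s) = (1 + s)/(-5 + s)
o(S, T) = -10/31 (o(S, T) = 2*((1 - 1/6)/(-5 - 1/6)) = 2*((1 - 1*⅙)/(-5 - 1*⅙)) = 2*((1 - ⅙)/(-5 - ⅙)) = 2*((⅚)/(-31/6)) = 2*(-6/31*⅚) = 2*(-5/31) = -10/31)
((-2*6*1)*o(-1, 2*5 + 2))*6 = ((-2*6*1)*(-10/31))*6 = (-12*1*(-10/31))*6 = -12*(-10/31)*6 = (120/31)*6 = 720/31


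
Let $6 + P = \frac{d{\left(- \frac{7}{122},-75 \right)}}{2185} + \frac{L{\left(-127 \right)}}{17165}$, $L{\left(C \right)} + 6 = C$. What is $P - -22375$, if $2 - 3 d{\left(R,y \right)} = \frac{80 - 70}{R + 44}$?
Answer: $\frac{2698601335853158}{120640271715} \approx 22369.0$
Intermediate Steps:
$L{\left(C \right)} = -6 + C$
$d{\left(R,y \right)} = \frac{2}{3} - \frac{10}{3 \left(44 + R\right)}$ ($d{\left(R,y \right)} = \frac{2}{3} - \frac{\left(80 - 70\right) \frac{1}{R + 44}}{3} = \frac{2}{3} - \frac{10 \frac{1}{44 + R}}{3} = \frac{2}{3} - \frac{10}{3 \left(44 + R\right)}$)
$P = - \frac{724743769967}{120640271715}$ ($P = -6 + \left(\frac{\frac{2}{3} \frac{1}{44 - \frac{7}{122}} \left(39 - \frac{7}{122}\right)}{2185} + \frac{-6 - 127}{17165}\right) = -6 - \left(\frac{133}{17165} - \frac{2 \left(39 - \frac{7}{122}\right)}{3 \left(44 - \frac{7}{122}\right)} \frac{1}{2185}\right) = -6 - \left(\frac{133}{17165} - \frac{2}{3} \frac{1}{\frac{5361}{122}} \cdot \frac{4751}{122} \cdot \frac{1}{2185}\right) = -6 - \left(\frac{133}{17165} - \frac{2}{3} \cdot \frac{122}{5361} \cdot \frac{4751}{122} \cdot \frac{1}{2185}\right) = -6 + \left(\frac{9502}{16083} \cdot \frac{1}{2185} - \frac{133}{17165}\right) = -6 + \left(\frac{9502}{35141355} - \frac{133}{17165}\right) = -6 - \frac{902139677}{120640271715} = - \frac{724743769967}{120640271715} \approx -6.0075$)
$P - -22375 = - \frac{724743769967}{120640271715} - -22375 = - \frac{724743769967}{120640271715} + 22375 = \frac{2698601335853158}{120640271715}$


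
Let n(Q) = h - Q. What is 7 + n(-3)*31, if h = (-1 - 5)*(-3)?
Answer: 658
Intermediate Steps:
h = 18 (h = -6*(-3) = 18)
n(Q) = 18 - Q
7 + n(-3)*31 = 7 + (18 - 1*(-3))*31 = 7 + (18 + 3)*31 = 7 + 21*31 = 7 + 651 = 658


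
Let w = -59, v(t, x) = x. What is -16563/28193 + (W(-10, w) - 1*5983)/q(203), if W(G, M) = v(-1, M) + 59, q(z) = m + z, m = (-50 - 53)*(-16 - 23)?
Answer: -238574579/118974460 ≈ -2.0053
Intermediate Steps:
m = 4017 (m = -103*(-39) = 4017)
q(z) = 4017 + z
W(G, M) = 59 + M (W(G, M) = M + 59 = 59 + M)
-16563/28193 + (W(-10, w) - 1*5983)/q(203) = -16563/28193 + ((59 - 59) - 1*5983)/(4017 + 203) = -16563*1/28193 + (0 - 5983)/4220 = -16563/28193 - 5983*1/4220 = -16563/28193 - 5983/4220 = -238574579/118974460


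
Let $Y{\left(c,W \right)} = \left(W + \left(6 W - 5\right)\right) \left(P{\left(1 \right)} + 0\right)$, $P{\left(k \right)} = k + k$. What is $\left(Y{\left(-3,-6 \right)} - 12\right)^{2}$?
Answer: $11236$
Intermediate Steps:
$P{\left(k \right)} = 2 k$
$Y{\left(c,W \right)} = -10 + 14 W$ ($Y{\left(c,W \right)} = \left(W + \left(6 W - 5\right)\right) \left(2 \cdot 1 + 0\right) = \left(W + \left(-5 + 6 W\right)\right) \left(2 + 0\right) = \left(-5 + 7 W\right) 2 = -10 + 14 W$)
$\left(Y{\left(-3,-6 \right)} - 12\right)^{2} = \left(\left(-10 + 14 \left(-6\right)\right) - 12\right)^{2} = \left(\left(-10 - 84\right) - 12\right)^{2} = \left(-94 - 12\right)^{2} = \left(-106\right)^{2} = 11236$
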